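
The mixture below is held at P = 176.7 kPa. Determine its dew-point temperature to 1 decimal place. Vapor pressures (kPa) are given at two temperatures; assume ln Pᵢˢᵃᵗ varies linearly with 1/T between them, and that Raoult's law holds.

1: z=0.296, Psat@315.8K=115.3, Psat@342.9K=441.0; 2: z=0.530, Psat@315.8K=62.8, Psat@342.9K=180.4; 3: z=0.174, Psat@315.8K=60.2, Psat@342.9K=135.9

T = 338.8 K

Dew-point temperature: Σzᵢ·P/Pᵢˢᵃᵗ(T) = 1. Interpolate ln Pᵢˢᵃᵗ = aᵢ + bᵢ/T.
  T = 315.8 K: ΣzᵢP/Pᵢˢᵃᵗ = 2.4556
  T = 342.9 K: ΣzᵢP/Pᵢˢᵃᵗ = 0.8640
  T = 329.4 K: ΣzᵢP/Pᵢˢᵃᵗ = 1.4182
  T = 336.1 K: ΣzᵢP/Pᵢˢᵃᵗ = 1.1026
  T = 339.5 K: ΣzᵢP/Pᵢˢᵃᵗ = 0.9747
  T = 337.8 K: ΣzᵢP/Pᵢˢᵃᵗ = 1.0363
Interpolating between 337.8 K and 339.5 K gives T ≈ 338.8 K.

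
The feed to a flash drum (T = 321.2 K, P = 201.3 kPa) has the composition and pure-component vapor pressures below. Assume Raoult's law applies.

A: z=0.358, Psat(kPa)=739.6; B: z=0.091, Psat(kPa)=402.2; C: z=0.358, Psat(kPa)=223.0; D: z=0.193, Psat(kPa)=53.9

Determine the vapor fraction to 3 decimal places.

Raoult's law: Kᵢ = Pᵢˢᵃᵗ/P = Pᵢˢᵃᵗ/201.3.
  K_A = 739.6/201.3 = 3.67412, K_B = 402.2/201.3 = 1.99801, K_C = 223.0/201.3 = 1.10780, K_D = 53.9/201.3 = 0.26776
Let ψ = V/F and solve Σ zᵢ(Kᵢ−1)/(1+ψ(Kᵢ−1)) = 0.
Check two-phase: ΣzᵢKᵢ = 1.945 > 1 and Σzᵢ/Kᵢ = 1.187 > 1, so g(0) = 0.945 > 0 and g(1) = -0.187 < 0.
Newton–Raphson from ψ = 0.5:
  ψ = 0.500: g = 0.2839, g' = -0.770 → ψ = 0.869
  ψ = 0.869: g = -0.0161, g' = -1.042 → ψ = 0.853
Converged at ψ = 0.853.

ψ = 0.853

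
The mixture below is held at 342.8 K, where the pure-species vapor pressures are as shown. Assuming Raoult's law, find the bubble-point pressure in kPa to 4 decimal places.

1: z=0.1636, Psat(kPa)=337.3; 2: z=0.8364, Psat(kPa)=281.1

At the bubble point ψ → 0, so ΣzᵢKᵢ = 1 with Kᵢ = Pᵢˢᵃᵗ/P ⇒ P = ΣzᵢPᵢˢᵃᵗ.
P = 0.1636·337.3 + 0.8364·281.1 = 290.2943 kPa

Pbub = 290.2943 kPa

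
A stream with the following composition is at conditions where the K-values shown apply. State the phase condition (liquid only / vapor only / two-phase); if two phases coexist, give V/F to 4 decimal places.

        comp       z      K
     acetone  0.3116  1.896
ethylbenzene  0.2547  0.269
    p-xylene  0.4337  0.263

liquid only

ΣzᵢKᵢ = 0.7734; Σzᵢ/Kᵢ = 2.7602.
Since ΣzᵢKᵢ < 1 the mixture is below its bubble point — single liquid phase.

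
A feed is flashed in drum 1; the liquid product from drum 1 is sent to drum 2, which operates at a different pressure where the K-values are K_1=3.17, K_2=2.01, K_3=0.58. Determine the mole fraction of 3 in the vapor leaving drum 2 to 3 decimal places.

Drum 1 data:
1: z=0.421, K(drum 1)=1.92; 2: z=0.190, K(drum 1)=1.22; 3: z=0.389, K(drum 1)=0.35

y_3 (drum 2) = 0.461

Drum 1:
Let ψ₁ = V/F and solve Σ zᵢ(Kᵢ−1)/(1+ψ₁(Kᵢ−1)) = 0.
Check two-phase: ΣzᵢKᵢ = 1.176 > 1 and Σzᵢ/Kᵢ = 1.486 > 1, so g(0) = 0.176 > 0 and g(1) = -0.486 < 0.
Newton–Raphson from ψ₁ = 0.5:
  ψ₁ = 0.500: g = -0.0716, g' = -0.535 → ψ₁ = 0.366
  ψ₁ = 0.366: g = -0.0034, g' = -0.490 → ψ₁ = 0.359
Converged at ψ₁ = 0.359.
Drum-1 compositions:
  1: x = 0.316, y = 0.608
  2: x = 0.176, y = 0.215
  3: x = 0.507, y = 0.178
Drum-2 feed = drum-1 liquid: z₂ = (0.3164, 0.1761, 0.5075).
Drum 2:
Newton iteration, ψ₂⁰ = 0.5:
  ψ₂ = 0.500: g = 0.1777, g' = -0.566 → ψ₂ = 0.814
  ψ₂ = 0.814: g = 0.0218, g' = -0.455 → ψ₂ = 0.862
Converged at ψ₂ = 0.862.
  1: x = 0.110, y = 0.349
  2: x = 0.094, y = 0.189
  3: x = 0.796, y = 0.461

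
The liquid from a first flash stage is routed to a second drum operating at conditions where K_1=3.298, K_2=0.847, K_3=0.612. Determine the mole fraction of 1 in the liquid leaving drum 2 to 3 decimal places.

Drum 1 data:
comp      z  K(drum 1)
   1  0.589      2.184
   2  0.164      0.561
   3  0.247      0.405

Drum 1:
Material balance + equilibrium reduce to Σ zᵢ(Kᵢ−1)/(1+ψ₁(Kᵢ−1)) = 0.
Check two-phase: ΣzᵢKᵢ = 1.478 > 1 and Σzᵢ/Kᵢ = 1.172 > 1, so g(0) = 0.478 > 0 and g(1) = -0.172 < 0.
Iterate (Newton) starting at ψ₁ = 0.5:
  ψ₁ = 0.500: g = 0.1366, g' = -0.555 → ψ₁ = 0.746
  ψ₁ = 0.746: g = -0.0011, g' = -0.586 → ψ₁ = 0.744
Converged at ψ₁ = 0.744.
Drum-1 compositions:
  1: x = 0.313, y = 0.684
  2: x = 0.244, y = 0.137
  3: x = 0.443, y = 0.180
Drum-2 feed = drum-1 liquid: z₂ = (0.3131, 0.2436, 0.4433).
Drum 2:
Iterate (Newton) starting at ψ₂ = 0.47:
  ψ₂ = 0.470: g = 0.0954, g' = -0.489 → ψ₂ = 0.665
  ψ₂ = 0.665: g = 0.0112, g' = -0.387 → ψ₂ = 0.694
  ψ₂ = 0.694: g = 0.0001, g' = -0.378 → ψ₂ = 0.695
Converged at ψ₂ = 0.695.
  1: x = 0.121, y = 0.398
  2: x = 0.273, y = 0.231
  3: x = 0.607, y = 0.371

x_1 (drum 2) = 0.121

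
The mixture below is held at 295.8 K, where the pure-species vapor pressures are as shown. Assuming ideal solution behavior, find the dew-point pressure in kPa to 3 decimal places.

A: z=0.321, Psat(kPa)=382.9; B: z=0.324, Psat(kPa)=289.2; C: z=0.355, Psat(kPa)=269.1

Pdew = 305.075 kPa

At the dew point ψ → 1, so Σzᵢ/Kᵢ = 1 with Kᵢ = Pᵢˢᵃᵗ/P ⇒ 1/P = Σzᵢ/Pᵢˢᵃᵗ.
1/P = 0.321/382.9 + 0.324/289.2 + 0.355/269.1 = 0.003278 ⇒ P = 305.075 kPa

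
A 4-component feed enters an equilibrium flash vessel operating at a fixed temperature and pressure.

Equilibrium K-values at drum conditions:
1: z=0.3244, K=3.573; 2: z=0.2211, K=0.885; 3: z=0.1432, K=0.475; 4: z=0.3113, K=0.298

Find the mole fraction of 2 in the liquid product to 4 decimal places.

x_2 = 0.2313

Let ψ = V/F and solve Σ zᵢ(Kᵢ−1)/(1+ψ(Kᵢ−1)) = 0.
g(0) = ΣzᵢKᵢ − 1 = 0.5155 and g(1) = 1 − Σzᵢ/Kᵢ = -0.6867, so a root lies in (0, 1).
Newton iteration, ψ⁰ = 0.5:
  ψ = 0.5000: g = -0.10059, g' = -0.8509 → ψ = 0.3818
  ψ = 0.3818: g = 0.00190, g' = -0.8978 → ψ = 0.3839
Converged at ψ = 0.3839.
Compositions from xᵢ = zᵢ/(1+ψ(Kᵢ−1)), yᵢ = Kᵢxᵢ:
  1: x = 0.1632, y = 0.5831
  2: x = 0.2313, y = 0.2047
  3: x = 0.1793, y = 0.0852
  4: x = 0.4261, y = 0.1270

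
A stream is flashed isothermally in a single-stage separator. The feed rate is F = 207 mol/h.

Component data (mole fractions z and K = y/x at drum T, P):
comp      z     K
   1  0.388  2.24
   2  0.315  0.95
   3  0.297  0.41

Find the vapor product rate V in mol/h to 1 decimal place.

V = 118.8 mol/h

Iterate (Newton) starting at ψ = 0.34:
  ψ = 0.340: g = 0.1032, g' = -0.458 → ψ = 0.565
  ψ = 0.565: g = 0.0037, g' = -0.440 → ψ = 0.574
Converged at ψ = 0.574.
Then V = ψ·F = 0.5738·207 = 118.8 mol/h and L = F − V = 88.2 mol/h.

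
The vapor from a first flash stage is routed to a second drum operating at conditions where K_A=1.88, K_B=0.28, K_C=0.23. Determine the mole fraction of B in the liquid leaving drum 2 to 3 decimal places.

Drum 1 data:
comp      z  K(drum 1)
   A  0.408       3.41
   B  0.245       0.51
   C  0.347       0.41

x_B (drum 2) = 0.239

Drum 1:
Material balance + equilibrium reduce to Σ zᵢ(Kᵢ−1)/(1+ψ₁(Kᵢ−1)) = 0.
Feasibility: ΣzᵢKᵢ = 1.659, Σzᵢ/Kᵢ = 1.446 — both > 1, two phases present.
Newton–Raphson from ψ₁ = 0.52:
  ψ₁ = 0.520: g = -0.0200, g' = -0.824 → ψ₁ = 0.496
Converged at ψ₁ = 0.496.
Drum-1 compositions:
  A: x = 0.186, y = 0.634
  B: x = 0.324, y = 0.165
  C: x = 0.490, y = 0.201
Drum-2 feed = drum-1 vapor: z₂ = (0.6338, 0.1651, 0.2011).
Drum 2:
Material balance + equilibrium reduce to Σ zᵢ(Kᵢ−1)/(1+ψ₂(Kᵢ−1)) = 0.
Feasibility: ΣzᵢKᵢ = 1.284, Σzᵢ/Kᵢ = 1.801 — both > 1, two phases present.
Iterate (Newton) starting at ψ₂ = 0.42:
  ψ₂ = 0.420: g = 0.0080, g' = -0.698 → ψ₂ = 0.432
  ψ₂ = 0.432: g = -0.0000, g' = -0.705 → ψ₂ = 0.431
Converged at ψ₂ = 0.431.
  A: x = 0.459, y = 0.864
  B: x = 0.239, y = 0.067
  C: x = 0.301, y = 0.069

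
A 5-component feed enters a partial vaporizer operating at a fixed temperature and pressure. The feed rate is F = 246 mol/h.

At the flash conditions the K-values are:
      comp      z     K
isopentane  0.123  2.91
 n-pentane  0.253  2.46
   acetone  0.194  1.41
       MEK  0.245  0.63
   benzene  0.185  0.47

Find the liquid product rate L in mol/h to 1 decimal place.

Let ψ = V/F and solve Σ zᵢ(Kᵢ−1)/(1+ψ(Kᵢ−1)) = 0.
g(0) = ΣzᵢKᵢ − 1 = 0.495 and g(1) = 1 − Σzᵢ/Kᵢ = -0.065, so a root lies in (0, 1).
Newton–Raphson from ψ = 0.63:
  ψ = 0.630: g = 0.0968, g' = -0.434 → ψ = 0.853
  ψ = 0.853: g = 0.0012, g' = -0.435 → ψ = 0.856
Converged at ψ = 0.856.
Then V = ψ·F = 0.8562·246 = 210.6 mol/h and L = F − V = 35.4 mol/h.

L = 35.4 mol/h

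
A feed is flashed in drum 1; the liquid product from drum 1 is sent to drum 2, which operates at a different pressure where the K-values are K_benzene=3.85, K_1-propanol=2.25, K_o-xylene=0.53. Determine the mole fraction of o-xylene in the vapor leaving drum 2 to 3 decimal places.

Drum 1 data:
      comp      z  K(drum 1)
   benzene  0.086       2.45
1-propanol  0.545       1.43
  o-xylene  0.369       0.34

Drum 1:
Material balance + equilibrium reduce to Σ zᵢ(Kᵢ−1)/(1+ψ₁(Kᵢ−1)) = 0.
Feasibility: ΣzᵢKᵢ = 1.116, Σzᵢ/Kᵢ = 1.502 — both > 1, two phases present.
Iterate (Newton) starting at ψ₁ = 0.62:
  ψ₁ = 0.620: g = -0.1615, g' = -0.573 → ψ₁ = 0.338
  ψ₁ = 0.338: g = -0.0253, g' = -0.425 → ψ₁ = 0.279
  ψ₁ = 0.279: g = -0.0004, g' = -0.413 → ψ₁ = 0.278
Converged at ψ₁ = 0.278.
Drum-1 compositions:
  benzene: x = 0.061, y = 0.150
  1-propanol: x = 0.487, y = 0.696
  o-xylene: x = 0.452, y = 0.154
Drum-2 feed = drum-1 liquid: z₂ = (0.0613, 0.4868, 0.4519).
Drum 2:
Rachford–Rice: g(ψ₂) = Σ zᵢ(Kᵢ−1)/(1+ψ₂(Kᵢ−1)) = 0.
g(0) = ΣzᵢKᵢ − 1 = 0.571 and g(1) = 1 − Σzᵢ/Kᵢ = -0.085, so a root lies in (0, 1).
Iterate (Newton) starting at ψ₂ = 0.53:
  ψ₂ = 0.530: g = 0.1528, g' = -0.531 → ψ₂ = 0.818
  ψ₂ = 0.818: g = 0.0085, g' = -0.494 → ψ₂ = 0.835
Converged at ψ₂ = 0.835.
  benzene: x = 0.018, y = 0.070
  1-propanol: x = 0.238, y = 0.536
  o-xylene: x = 0.744, y = 0.394

y_o-xylene (drum 2) = 0.394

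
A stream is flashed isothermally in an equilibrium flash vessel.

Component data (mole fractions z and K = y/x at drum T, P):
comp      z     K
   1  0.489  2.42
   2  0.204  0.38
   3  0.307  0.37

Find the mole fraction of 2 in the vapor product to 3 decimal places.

y_2 = 0.105

Let ψ = V/F and solve Σ zᵢ(Kᵢ−1)/(1+ψ(Kᵢ−1)) = 0.
g(0) = ΣzᵢKᵢ − 1 = 0.374 and g(1) = 1 − Σzᵢ/Kᵢ = -0.569, so a root lies in (0, 1).
Newton–Raphson from ψ = 0.58:
  ψ = 0.580: g = -0.1215, g' = -0.790 → ψ = 0.426
  ψ = 0.426: g = -0.0038, g' = -0.755 → ψ = 0.421
Converged at ψ = 0.421.
Compositions from xᵢ = zᵢ/(1+ψ(Kᵢ−1)), yᵢ = Kᵢxᵢ:
  1: x = 0.306, y = 0.740
  2: x = 0.276, y = 0.105
  3: x = 0.418, y = 0.155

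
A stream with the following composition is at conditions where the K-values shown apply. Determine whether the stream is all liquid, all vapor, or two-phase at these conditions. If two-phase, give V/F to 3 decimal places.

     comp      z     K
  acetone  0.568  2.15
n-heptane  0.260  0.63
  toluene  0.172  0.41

two-phase, V/F = 0.823

ΣzᵢKᵢ = 1.456; Σzᵢ/Kᵢ = 1.096.
Both exceed 1, so a two-phase solution exists.
Material balance + equilibrium reduce to Σ zᵢ(Kᵢ−1)/(1+ψ(Kᵢ−1)) = 0.
Newton–Raphson from ψ = 0.48:
  ψ = 0.480: g = 0.1623, g' = -0.481 → ψ = 0.817
  ψ = 0.817: g = 0.0027, g' = -0.496 → ψ = 0.823
Converged at ψ = 0.823.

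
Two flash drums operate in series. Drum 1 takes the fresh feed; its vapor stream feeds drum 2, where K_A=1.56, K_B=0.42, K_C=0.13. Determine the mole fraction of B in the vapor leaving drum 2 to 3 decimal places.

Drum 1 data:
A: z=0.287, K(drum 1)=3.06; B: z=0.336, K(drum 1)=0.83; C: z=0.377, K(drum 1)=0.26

Drum 1:
Rachford–Rice: g(ψ₁) = Σ zᵢ(Kᵢ−1)/(1+ψ₁(Kᵢ−1)) = 0.
g(0) = ΣzᵢKᵢ − 1 = 0.255 and g(1) = 1 − Σzᵢ/Kᵢ = -0.949, so a root lies in (0, 1).
Newton iteration, ψ₁⁰ = 0.5:
  ψ₁ = 0.500: g = -0.2140, g' = -0.827 → ψ₁ = 0.241
  ψ₁ = 0.241: g = -0.0043, g' = -0.860 → ψ₁ = 0.236
Converged at ψ₁ = 0.236.
Drum-1 compositions:
  A: x = 0.193, y = 0.591
  B: x = 0.350, y = 0.291
  C: x = 0.457, y = 0.119
Drum-2 feed = drum-1 vapor: z₂ = (0.5906, 0.2906, 0.1188).
Drum 2:
Material balance + equilibrium reduce to Σ zᵢ(Kᵢ−1)/(1+ψ₂(Kᵢ−1)) = 0.
Feasibility: ΣzᵢKᵢ = 1.059, Σzᵢ/Kᵢ = 1.984 — both > 1, two phases present.
Newton–Raphson from ψ₂ = 0.66:
  ψ₂ = 0.660: g = -0.2743, g' = -0.851 → ψ₂ = 0.338
  ψ₂ = 0.338: g = -0.0778, g' = -0.463 → ψ₂ = 0.170
  ψ₂ = 0.170: g = -0.0061, g' = -0.398 → ψ₂ = 0.154
Converged at ψ₂ = 0.154.
  A: x = 0.544, y = 0.848
  B: x = 0.319, y = 0.134
  C: x = 0.137, y = 0.018

y_B (drum 2) = 0.134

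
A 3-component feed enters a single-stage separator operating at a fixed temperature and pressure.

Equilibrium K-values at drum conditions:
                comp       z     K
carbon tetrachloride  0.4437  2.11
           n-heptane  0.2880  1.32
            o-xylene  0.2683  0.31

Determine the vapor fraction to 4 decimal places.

ψ = 0.6916

Iterate (Newton) starting at ψ = 0.5:
  ψ = 0.5000: g = 0.11354, g' = -0.5457 → ψ = 0.7080
  ψ = 0.7080: g = -0.01106, g' = -0.6793 → ψ = 0.6918
  ψ = 0.6918: g = -0.00014, g' = -0.6623 → ψ = 0.6916
Converged at ψ = 0.6916.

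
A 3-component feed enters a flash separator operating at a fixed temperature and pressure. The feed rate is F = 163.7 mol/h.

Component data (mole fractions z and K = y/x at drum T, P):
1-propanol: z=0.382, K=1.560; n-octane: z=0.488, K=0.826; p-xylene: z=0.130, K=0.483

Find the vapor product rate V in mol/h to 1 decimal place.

Rachford–Rice: g(V/F) = Σ zᵢ(Kᵢ−1)/(1+V/F(Kᵢ−1)) = 0.
Check two-phase: ΣzᵢKᵢ = 1.062 > 1 and Σzᵢ/Kᵢ = 1.105 > 1, so g(0) = 0.062 > 0 and g(1) = -0.105 < 0.
Iterate (Newton) starting at V/F = 0.5:
  V/F = 0.500: g = -0.0165, g' = -0.154 → V/F = 0.393
  V/F = 0.393: g = -0.0001, g' = -0.152 → V/F = 0.392
Converged at V/F = 0.392.
Then V = V/F·F = 0.3920·163.7 = 64.2 mol/h and L = F − V = 99.5 mol/h.

V = 64.2 mol/h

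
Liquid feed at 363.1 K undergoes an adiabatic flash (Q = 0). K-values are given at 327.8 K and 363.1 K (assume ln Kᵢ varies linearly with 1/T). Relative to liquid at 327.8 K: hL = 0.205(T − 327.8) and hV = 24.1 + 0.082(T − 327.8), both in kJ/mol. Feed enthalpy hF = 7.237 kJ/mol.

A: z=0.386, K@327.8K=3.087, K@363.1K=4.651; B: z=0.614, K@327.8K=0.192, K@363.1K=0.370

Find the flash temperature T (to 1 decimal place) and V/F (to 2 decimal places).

T = 335.7 K, V/F = 0.24

Adiabatic flash: solve Rachford–Rice at each trial T, then check hF = ψ·hV(T) + (1−ψ)·hL(T).
  T = 327.8 K: K = (3.087, 0.192), RR gives ψ = 0.184, H_out = 4.423 kJ/mol
  T = 363.1 K: K = (4.651, 0.370), RR gives ψ = 0.445, H_out = 16.019 kJ/mol
  T = 345.5 K: K = (3.831, 0.271), RR gives ψ = 0.313, H_out = 10.487 kJ/mol
  T = 336.6 K: K = (3.447, 0.229), RR gives ψ = 0.250, H_out = 7.552 kJ/mol
  T = 332.2 K: K = (3.264, 0.210), RR gives ψ = 0.217, H_out = 6.024 kJ/mol
  T = 334.4 K: K = (3.355, 0.219), RR gives ψ = 0.234, H_out = 6.796 kJ/mol
Linear interpolation between T = 334.4 (H_out = 6.796) and T = 336.6 (H_out = 7.552) on hF = 7.237 gives T ≈ 335.7 K, at which ψ = 0.24.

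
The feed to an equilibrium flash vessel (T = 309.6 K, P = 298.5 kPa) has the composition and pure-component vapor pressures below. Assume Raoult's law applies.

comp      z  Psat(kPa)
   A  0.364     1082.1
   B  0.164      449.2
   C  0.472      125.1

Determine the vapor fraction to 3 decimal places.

ψ = 0.618

Raoult's law: Kᵢ = Pᵢˢᵃᵗ/P = Pᵢˢᵃᵗ/298.5.
  K_A = 1082.1/298.5 = 3.62513, K_B = 449.2/298.5 = 1.50486, K_C = 125.1/298.5 = 0.41910
Newton–Raphson from ψ = 0.42:
  ψ = 0.420: g = 0.1601, g' = -0.875 → ψ = 0.603
  ψ = 0.603: g = 0.0113, g' = -0.778 → ψ = 0.618
Converged at ψ = 0.618.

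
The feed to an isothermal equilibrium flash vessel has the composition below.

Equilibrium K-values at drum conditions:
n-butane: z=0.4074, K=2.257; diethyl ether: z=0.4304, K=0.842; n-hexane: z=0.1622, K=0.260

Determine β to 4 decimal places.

Newton iteration, β⁰ = 0.5:
  β = 0.5000: g = 0.05011, g' = -0.4792 → β = 0.6046
  β = 0.6046: g = -0.00141, g' = -0.5118 → β = 0.6018
Converged at β = 0.6018.

β = 0.6018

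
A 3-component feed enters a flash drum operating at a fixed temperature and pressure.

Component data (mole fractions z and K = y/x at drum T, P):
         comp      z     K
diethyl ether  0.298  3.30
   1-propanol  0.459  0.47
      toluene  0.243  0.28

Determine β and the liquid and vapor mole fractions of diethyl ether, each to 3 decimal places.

Newton iteration, β⁰ = 0.5:
  β = 0.500: g = -0.2856, g' = -0.887 → β = 0.178
  β = 0.178: g = 0.0169, g' = -1.116 → β = 0.193
Converged at β = 0.193.
Compositions from xᵢ = zᵢ/(1+β(Kᵢ−1)), yᵢ = Kᵢxᵢ:
  diethyl ether: x = 0.206, y = 0.681
  1-propanol: x = 0.511, y = 0.240
  toluene: x = 0.282, y = 0.079

β = 0.193, x_diethyl ether = 0.206, y_diethyl ether = 0.681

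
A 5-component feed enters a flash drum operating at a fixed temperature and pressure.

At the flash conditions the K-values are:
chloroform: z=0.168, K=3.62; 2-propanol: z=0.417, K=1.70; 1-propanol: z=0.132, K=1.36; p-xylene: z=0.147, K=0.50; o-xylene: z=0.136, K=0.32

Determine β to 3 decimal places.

β = 0.863

Let β = V/F and solve Σ zᵢ(Kᵢ−1)/(1+β(Kᵢ−1)) = 0.
g(0) = ΣzᵢKᵢ − 1 = 0.614 and g(1) = 1 − Σzᵢ/Kᵢ = -0.108, so a root lies in (0, 1).
Iterate (Newton) starting at β = 0.5:
  β = 0.500: g = 0.2089, g' = -0.550 → β = 0.880
  β = 0.880: g = -0.0114, g' = -0.700 → β = 0.863
Converged at β = 0.863.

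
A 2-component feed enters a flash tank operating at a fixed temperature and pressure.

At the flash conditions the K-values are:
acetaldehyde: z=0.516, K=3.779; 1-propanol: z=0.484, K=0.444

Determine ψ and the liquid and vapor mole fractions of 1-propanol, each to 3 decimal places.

ψ = 0.754, x_1-propanol = 0.833, y_1-propanol = 0.370

Iterate (Newton) starting at ψ = 0.55:
  ψ = 0.550: g = 0.1795, g' = -0.934 → ψ = 0.742
  ψ = 0.742: g = 0.0100, g' = -0.859 → ψ = 0.754
Converged at ψ = 0.754.
Compositions from xᵢ = zᵢ/(1+ψ(Kᵢ−1)), yᵢ = Kᵢxᵢ:
  acetaldehyde: x = 0.167, y = 0.630
  1-propanol: x = 0.833, y = 0.370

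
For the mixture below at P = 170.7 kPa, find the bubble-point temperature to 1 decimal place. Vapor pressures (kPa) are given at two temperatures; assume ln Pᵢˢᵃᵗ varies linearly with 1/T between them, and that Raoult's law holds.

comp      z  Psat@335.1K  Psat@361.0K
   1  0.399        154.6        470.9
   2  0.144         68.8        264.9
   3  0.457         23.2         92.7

Bubble-point temperature: ΣzᵢPᵢˢᵃᵗ(T) = P. Interpolate ln Pᵢˢᵃᵗ = aᵢ + bᵢ/T.
  T = 335.1 K: ΣzᵢPᵢˢᵃᵗ = 82.19 kPa
  T = 361.0 K: ΣzᵢPᵢˢᵃᵗ = 268.40 kPa
  T = 348.1 K: ΣzᵢPᵢˢᵃᵗ = 151.94 kPa
  T = 354.6 K: ΣzᵢPᵢˢᵃᵗ = 203.36 kPa
  T = 351.4 K: ΣzᵢPᵢˢᵃᵗ = 176.39 kPa
  T = 349.8 K: ΣzᵢPᵢˢᵃᵗ = 164.13 kPa
Interpolating between 349.8 K and 351.4 K gives T ≈ 350.7 K.

T = 350.7 K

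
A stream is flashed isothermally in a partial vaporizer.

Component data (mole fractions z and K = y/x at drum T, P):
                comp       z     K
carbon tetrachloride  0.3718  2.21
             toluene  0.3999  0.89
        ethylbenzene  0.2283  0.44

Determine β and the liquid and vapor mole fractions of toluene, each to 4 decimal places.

Newton–Raphson from β = 0.5:
  β = 0.5000: g = 0.05618, g' = -0.3548 → β = 0.6583
  β = 0.6583: g = 0.00048, g' = -0.3539 → β = 0.6597
Converged at β = 0.6597.
Compositions from xᵢ = zᵢ/(1+β(Kᵢ−1)), yᵢ = Kᵢxᵢ:
  carbon tetrachloride: x = 0.2068, y = 0.4569
  toluene: x = 0.4312, y = 0.3838
  ethylbenzene: x = 0.3621, y = 0.1593

β = 0.6597, x_toluene = 0.4312, y_toluene = 0.3838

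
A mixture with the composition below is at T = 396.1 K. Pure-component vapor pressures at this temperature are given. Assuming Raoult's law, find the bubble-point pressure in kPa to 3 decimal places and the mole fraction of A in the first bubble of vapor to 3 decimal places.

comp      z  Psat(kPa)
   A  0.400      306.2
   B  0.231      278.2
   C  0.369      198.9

Pbub = 260.138 kPa, y_A = 0.471

At the bubble point ψ → 0, so ΣzᵢKᵢ = 1 with Kᵢ = Pᵢˢᵃᵗ/P ⇒ P = ΣzᵢPᵢˢᵃᵗ.
P = 0.400·306.2 + 0.231·278.2 + 0.369·198.9 = 260.138 kPa
yᵢ = zᵢPᵢˢᵃᵗ/P ⇒ y_A = 0.400·306.2/260.138 = 0.471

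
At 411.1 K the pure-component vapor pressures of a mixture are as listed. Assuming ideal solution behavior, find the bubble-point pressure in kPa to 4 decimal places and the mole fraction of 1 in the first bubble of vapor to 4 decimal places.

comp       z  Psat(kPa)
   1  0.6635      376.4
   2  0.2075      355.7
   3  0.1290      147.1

Pbub = 342.5250 kPa, y_1 = 0.7291

At the bubble point ψ → 0, so ΣzᵢKᵢ = 1 with Kᵢ = Pᵢˢᵃᵗ/P ⇒ P = ΣzᵢPᵢˢᵃᵗ.
P = 0.6635·376.4 + 0.2075·355.7 + 0.1290·147.1 = 342.5250 kPa
yᵢ = zᵢPᵢˢᵃᵗ/P ⇒ y_1 = 0.6635·376.4/342.5250 = 0.7291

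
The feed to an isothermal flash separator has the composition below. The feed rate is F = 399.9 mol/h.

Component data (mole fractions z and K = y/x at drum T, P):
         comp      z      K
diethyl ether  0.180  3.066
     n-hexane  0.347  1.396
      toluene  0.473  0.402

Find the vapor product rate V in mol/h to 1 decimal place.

Material balance + equilibrium reduce to Σ zᵢ(Kᵢ−1)/(1+ψ(Kᵢ−1)) = 0.
Check two-phase: ΣzᵢKᵢ = 1.226 > 1 and Σzᵢ/Kᵢ = 1.484 > 1, so g(0) = 0.226 > 0 and g(1) = -0.484 < 0.
Newton iteration, ψ⁰ = 0.38:
  ψ = 0.380: g = -0.0383, g' = -0.565 → ψ = 0.312
  ψ = 0.312: g = 0.0005, g' = -0.583 → ψ = 0.313
Converged at ψ = 0.313.
Then V = ψ·F = 0.3132·399.9 = 125.2 mol/h and L = F − V = 274.7 mol/h.

V = 125.2 mol/h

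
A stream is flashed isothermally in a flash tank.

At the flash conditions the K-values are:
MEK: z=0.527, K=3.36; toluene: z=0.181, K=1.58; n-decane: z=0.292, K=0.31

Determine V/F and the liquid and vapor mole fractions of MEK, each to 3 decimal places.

Newton–Raphson from V/F = 0.5:
  V/F = 0.500: g = 0.3443, g' = -0.978 → V/F = 0.852
  V/F = 0.852: g = -0.0055, g' = -1.169 → V/F = 0.847
Converged at V/F = 0.847.
Compositions from xᵢ = zᵢ/(1+V/F(Kᵢ−1)), yᵢ = Kᵢxᵢ:
  MEK: x = 0.176, y = 0.590
  toluene: x = 0.121, y = 0.192
  n-decane: x = 0.703, y = 0.218

V/F = 0.847, x_MEK = 0.176, y_MEK = 0.590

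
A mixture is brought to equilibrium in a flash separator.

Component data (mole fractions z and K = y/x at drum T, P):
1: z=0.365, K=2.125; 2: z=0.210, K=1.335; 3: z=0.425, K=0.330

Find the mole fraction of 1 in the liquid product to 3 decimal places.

x_1 = 0.267

Rachford–Rice: g(ψ) = Σ zᵢ(Kᵢ−1)/(1+ψ(Kᵢ−1)) = 0.
Feasibility: ΣzᵢKᵢ = 1.196, Σzᵢ/Kᵢ = 1.617 — both > 1, two phases present.
Iterate (Newton) starting at ψ = 0.5:
  ψ = 0.500: g = -0.1051, g' = -0.638 → ψ = 0.335
  ψ = 0.335: g = -0.0058, g' = -0.580 → ψ = 0.325
Converged at ψ = 0.325.
Compositions from xᵢ = zᵢ/(1+ψ(Kᵢ−1)), yᵢ = Kᵢxᵢ:
  1: x = 0.267, y = 0.568
  2: x = 0.189, y = 0.253
  3: x = 0.543, y = 0.179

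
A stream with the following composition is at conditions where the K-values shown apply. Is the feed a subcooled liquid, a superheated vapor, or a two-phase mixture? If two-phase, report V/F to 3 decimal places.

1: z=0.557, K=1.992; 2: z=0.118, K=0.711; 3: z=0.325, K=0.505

ΣzᵢKᵢ = 1.358; Σzᵢ/Kᵢ = 1.089.
Both exceed 1, so a two-phase solution exists.
Material balance + equilibrium reduce to Σ zᵢ(Kᵢ−1)/(1+ψ(Kᵢ−1)) = 0.
Iterate (Newton) starting at ψ = 0.5:
  ψ = 0.500: g = 0.1157, g' = -0.399 → ψ = 0.790
  ψ = 0.790: g = 0.0014, g' = -0.404 → ψ = 0.793
Converged at ψ = 0.793.

two-phase, V/F = 0.793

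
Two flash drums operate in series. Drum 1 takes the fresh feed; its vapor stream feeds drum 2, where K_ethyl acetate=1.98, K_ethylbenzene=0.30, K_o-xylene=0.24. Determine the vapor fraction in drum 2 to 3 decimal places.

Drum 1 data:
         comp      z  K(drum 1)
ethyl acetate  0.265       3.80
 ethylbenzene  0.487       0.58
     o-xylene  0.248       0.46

V/F (drum 2) = 0.278

Drum 1:
Rachford–Rice: g(ψ₁) = Σ zᵢ(Kᵢ−1)/(1+ψ₁(Kᵢ−1)) = 0.
g(0) = ΣzᵢKᵢ − 1 = 0.404 and g(1) = 1 − Σzᵢ/Kᵢ = -0.449, so a root lies in (0, 1).
Newton–Raphson from ψ₁ = 0.57:
  ψ₁ = 0.570: g = -0.1766, g' = -0.608 → ψ₁ = 0.279
  ψ₁ = 0.279: g = 0.0268, g' = -0.864 → ψ₁ = 0.310
  ψ₁ = 0.310: g = 0.0008, g' = -0.813 → ψ₁ = 0.311
Converged at ψ₁ = 0.311.
Drum-1 compositions:
  ethyl acetate: x = 0.142, y = 0.538
  ethylbenzene: x = 0.560, y = 0.325
  o-xylene: x = 0.298, y = 0.137
Drum-2 feed = drum-1 vapor: z₂ = (0.5379, 0.3250, 0.1371).
Drum 2:
Newton iteration, ψ₂⁰ = 0.51:
  ψ₂ = 0.510: g = -0.1725, g' = -0.826 → ψ₂ = 0.301
  ψ₂ = 0.301: g = -0.0164, g' = -0.697 → ψ₂ = 0.278
Converged at ψ₂ = 0.278.
  ethyl acetate: x = 0.423, y = 0.837
  ethylbenzene: x = 0.403, y = 0.121
  o-xylene: x = 0.174, y = 0.042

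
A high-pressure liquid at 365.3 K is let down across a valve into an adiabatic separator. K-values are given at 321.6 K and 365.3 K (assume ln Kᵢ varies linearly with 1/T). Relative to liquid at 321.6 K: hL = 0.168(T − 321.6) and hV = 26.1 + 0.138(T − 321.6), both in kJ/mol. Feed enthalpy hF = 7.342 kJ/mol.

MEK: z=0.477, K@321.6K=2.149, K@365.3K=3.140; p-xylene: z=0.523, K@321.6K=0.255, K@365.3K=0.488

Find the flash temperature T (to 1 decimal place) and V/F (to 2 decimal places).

T = 327.0 K, V/F = 0.25

Adiabatic flash: solve Rachford–Rice at each trial T, then check hF = ψ·hV(T) + (1−ψ)·hL(T).
  T = 321.6 K: K = (2.149, 0.255), RR gives ψ = 0.185, H_out = 4.831 kJ/mol
  T = 365.3 K: K = (3.140, 0.488), RR gives ψ = 0.687, H_out = 24.378 kJ/mol
  T = 343.5 K: K = (2.630, 0.360), RR gives ψ = 0.425, H_out = 14.492 kJ/mol
  T = 332.6 K: K = (2.387, 0.305), RR gives ψ = 0.309, H_out = 9.817 kJ/mol
  T = 327.1 K: K = (2.267, 0.279), RR gives ψ = 0.249, H_out = 7.382 kJ/mol
  T = 324.4 K: K = (2.209, 0.267), RR gives ψ = 0.218, H_out = 6.148 kJ/mol
  T = 325.8 K: K = (2.239, 0.273), RR gives ψ = 0.234, H_out = 6.792 kJ/mol
Linear interpolation between T = 325.8 (H_out = 6.792) and T = 327.1 (H_out = 7.382) on hF = 7.342 gives T ≈ 327.0 K, at which ψ = 0.25.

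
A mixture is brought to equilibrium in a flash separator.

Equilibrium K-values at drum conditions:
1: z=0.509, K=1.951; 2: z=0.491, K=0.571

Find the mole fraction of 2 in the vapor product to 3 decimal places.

Material balance + equilibrium reduce to Σ zᵢ(Kᵢ−1)/(1+ψ(Kᵢ−1)) = 0.
g(0) = ΣzᵢKᵢ − 1 = 0.273 and g(1) = 1 − Σzᵢ/Kᵢ = -0.121, so a root lies in (0, 1).
Iterate (Newton) starting at ψ = 0.5:
  ψ = 0.500: g = 0.0599, g' = -0.358 → ψ = 0.667
  ψ = 0.667: g = 0.0010, g' = -0.350 → ψ = 0.670
Converged at ψ = 0.670.
Compositions from xᵢ = zᵢ/(1+ψ(Kᵢ−1)), yᵢ = Kᵢxᵢ:
  1: x = 0.311, y = 0.607
  2: x = 0.689, y = 0.393

y_2 = 0.393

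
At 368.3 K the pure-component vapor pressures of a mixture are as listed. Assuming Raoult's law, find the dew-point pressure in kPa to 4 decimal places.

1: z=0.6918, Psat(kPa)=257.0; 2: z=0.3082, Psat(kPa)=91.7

Pdew = 165.2131 kPa

At the dew point ψ → 1, so Σzᵢ/Kᵢ = 1 with Kᵢ = Pᵢˢᵃᵗ/P ⇒ 1/P = Σzᵢ/Pᵢˢᵃᵗ.
1/P = 0.6918/257.0 + 0.3082/91.7 = 0.0060528 ⇒ P = 165.2131 kPa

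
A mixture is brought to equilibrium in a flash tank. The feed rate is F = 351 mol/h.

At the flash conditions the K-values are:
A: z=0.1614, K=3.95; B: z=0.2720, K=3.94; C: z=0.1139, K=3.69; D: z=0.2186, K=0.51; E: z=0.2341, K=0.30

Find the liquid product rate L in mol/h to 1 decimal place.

Rachford–Rice: g(β) = Σ zᵢ(Kᵢ−1)/(1+β(Kᵢ−1)) = 0.
g(0) = ΣzᵢKᵢ − 1 = 1.3112 and g(1) = 1 − Σzᵢ/Kᵢ = -0.3497, so a root lies in (0, 1).
Newton iteration, β⁰ = 0.52:
  β = 0.5200: g = 0.23046, g' = -1.1077 → β = 0.7280
  β = 0.7280: g = 0.00877, g' = -1.0782 → β = 0.7362
Converged at β = 0.7362.
Then V = β·F = 0.7362·351 = 258.4 mol/h and L = F − V = 92.6 mol/h.

L = 92.6 mol/h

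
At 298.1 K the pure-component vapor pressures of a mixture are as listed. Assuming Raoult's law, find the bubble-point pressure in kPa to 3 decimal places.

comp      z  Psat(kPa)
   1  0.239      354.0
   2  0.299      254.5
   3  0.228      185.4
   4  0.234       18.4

At the bubble point ψ → 0, so ΣzᵢKᵢ = 1 with Kᵢ = Pᵢˢᵃᵗ/P ⇒ P = ΣzᵢPᵢˢᵃᵗ.
P = 0.239·354.0 + 0.299·254.5 + 0.228·185.4 + 0.234·18.4 = 207.278 kPa

Pbub = 207.278 kPa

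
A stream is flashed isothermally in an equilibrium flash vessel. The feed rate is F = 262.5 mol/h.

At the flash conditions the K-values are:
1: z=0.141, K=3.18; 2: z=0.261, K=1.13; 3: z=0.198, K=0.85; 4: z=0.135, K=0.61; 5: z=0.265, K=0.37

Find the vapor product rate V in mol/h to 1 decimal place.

Newton iteration, V/F⁰ = 0.5:
  V/F = 0.500: g = -0.1623, g' = -0.418 → V/F = 0.112
  V/F = 0.112: g = 0.0156, g' = -0.586 → V/F = 0.139
Converged at V/F = 0.139.
Then V = V/F·F = 0.1395·262.5 = 36.6 mol/h and L = F − V = 225.9 mol/h.

V = 36.6 mol/h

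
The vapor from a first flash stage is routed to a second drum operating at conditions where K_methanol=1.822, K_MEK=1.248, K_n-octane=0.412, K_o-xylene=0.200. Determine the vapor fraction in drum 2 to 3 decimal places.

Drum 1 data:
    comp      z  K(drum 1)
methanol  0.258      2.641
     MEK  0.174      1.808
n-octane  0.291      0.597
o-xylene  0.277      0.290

Drum 1:
Material balance + equilibrium reduce to Σ zᵢ(Kᵢ−1)/(1+ψ₁(Kᵢ−1)) = 0.
Feasibility: ΣzᵢKᵢ = 1.250, Σzᵢ/Kᵢ = 1.637 — both > 1, two phases present.
Newton–Raphson from ψ₁ = 0.35:
  ψ₁ = 0.350: g = -0.0197, g' = -0.661 → ψ₁ = 0.320
Converged at ψ₁ = 0.320.
Drum-1 compositions:
  methanol: x = 0.169, y = 0.447
  MEK: x = 0.138, y = 0.250
  n-octane: x = 0.334, y = 0.199
  o-xylene: x = 0.359, y = 0.104
Drum-2 feed = drum-1 vapor: z₂ = (0.4466, 0.2499, 0.1995, 0.1040).
Drum 2:
Material balance + equilibrium reduce to Σ zᵢ(Kᵢ−1)/(1+ψ₂(Kᵢ−1)) = 0.
Feasibility: ΣzᵢKᵢ = 1.229, Σzᵢ/Kᵢ = 1.449 — both > 1, two phases present.
Newton iteration, ψ₂⁰ = 0.5:
  ψ₂ = 0.500: g = 0.0106, g' = -0.487 → ψ₂ = 0.522
  ψ₂ = 0.522: g = -0.0001, g' = -0.499 → ψ₂ = 0.521
Converged at ψ₂ = 0.521.
  methanol: x = 0.313, y = 0.570
  MEK: x = 0.221, y = 0.276
  n-octane: x = 0.288, y = 0.119
  o-xylene: x = 0.178, y = 0.036

V/F (drum 2) = 0.521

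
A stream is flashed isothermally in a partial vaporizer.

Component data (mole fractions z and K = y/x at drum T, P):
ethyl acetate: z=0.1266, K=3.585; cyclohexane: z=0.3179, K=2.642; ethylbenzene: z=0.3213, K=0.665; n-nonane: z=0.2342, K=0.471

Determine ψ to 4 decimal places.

Let ψ = V/F and solve Σ zᵢ(Kᵢ−1)/(1+ψ(Kᵢ−1)) = 0.
Check two-phase: ΣzᵢKᵢ = 1.6177 > 1 and Σzᵢ/Kᵢ = 1.1360 > 1, so g(0) = 0.6177 > 0 and g(1) = -0.1360 < 0.
Newton–Raphson from ψ = 0.48:
  ψ = 0.4800: g = 0.14365, g' = -0.6055 → ψ = 0.7172
  ψ = 0.7172: g = 0.01304, g' = -0.5172 → ψ = 0.7425
Converged at ψ = 0.7425.

ψ = 0.7425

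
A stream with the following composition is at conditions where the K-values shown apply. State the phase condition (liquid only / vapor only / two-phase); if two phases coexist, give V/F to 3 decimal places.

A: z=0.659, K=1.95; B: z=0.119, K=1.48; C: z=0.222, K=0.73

ΣzᵢKᵢ = 1.623; Σzᵢ/Kᵢ = 0.722.
Since Σzᵢ/Kᵢ < 1 the mixture is above its dew point — single vapor phase.

vapor only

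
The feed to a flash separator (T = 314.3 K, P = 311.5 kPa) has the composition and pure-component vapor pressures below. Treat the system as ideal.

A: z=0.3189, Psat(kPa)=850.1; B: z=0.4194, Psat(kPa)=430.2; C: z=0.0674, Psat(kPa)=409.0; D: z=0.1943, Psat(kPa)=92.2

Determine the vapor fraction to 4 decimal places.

Raoult's law: Kᵢ = Pᵢˢᵃᵗ/P = Pᵢˢᵃᵗ/311.5.
  K_A = 850.1/311.5 = 2.729053, K_B = 430.2/311.5 = 1.381059, K_C = 409.0/311.5 = 1.313002, K_D = 92.2/311.5 = 0.295987
Iterate (Newton) starting at ψ = 0.64:
  ψ = 0.6400: g = 0.15884, g' = -0.5778 → ψ = 0.9149
  ψ = 0.9149: g = -0.03589, g' = -0.9408 → ψ = 0.8768
  ψ = 0.8768: g = -0.00188, g' = -0.8462 → ψ = 0.8745
Converged at ψ = 0.8745.

ψ = 0.8745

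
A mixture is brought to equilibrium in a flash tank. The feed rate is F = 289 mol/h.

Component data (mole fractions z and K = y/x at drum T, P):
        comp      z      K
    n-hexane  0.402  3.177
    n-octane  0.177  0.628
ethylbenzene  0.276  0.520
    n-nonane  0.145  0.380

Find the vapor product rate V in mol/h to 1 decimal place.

V = 158.6 mol/h

Rachford–Rice: g(V/F) = Σ zᵢ(Kᵢ−1)/(1+V/F(Kᵢ−1)) = 0.
g(0) = ΣzᵢKᵢ − 1 = 0.587 and g(1) = 1 − Σzᵢ/Kᵢ = -0.321, so a root lies in (0, 1).
Newton iteration, V/F⁰ = 0.33:
  V/F = 0.330: g = 0.1638, g' = -0.855 → V/F = 0.522
  V/F = 0.522: g = 0.0185, g' = -0.690 → V/F = 0.548
  V/F = 0.548: g = 0.0002, g' = -0.680 → V/F = 0.549
Converged at V/F = 0.549.
Then V = V/F·F = 0.5486·289 = 158.6 mol/h and L = F − V = 130.4 mol/h.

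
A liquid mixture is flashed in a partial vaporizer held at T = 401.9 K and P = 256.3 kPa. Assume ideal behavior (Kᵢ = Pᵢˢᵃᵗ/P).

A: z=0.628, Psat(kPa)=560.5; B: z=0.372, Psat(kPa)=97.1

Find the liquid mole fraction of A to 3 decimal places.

x_A = 0.344

Raoult's law: Kᵢ = Pᵢˢᵃᵗ/P = Pᵢˢᵃᵗ/256.3.
  K_A = 560.5/256.3 = 2.18689, K_B = 97.1/256.3 = 0.37885
Material balance + equilibrium reduce to Σ zᵢ(Kᵢ−1)/(1+ψ(Kᵢ−1)) = 0.
Check two-phase: ΣzᵢKᵢ = 1.514 > 1 and Σzᵢ/Kᵢ = 1.269 > 1, so g(0) = 0.514 > 0 and g(1) = -0.269 < 0.
Binary case is linear: z₁(K₁−1)(1+ψ(K₂−1)) + z₂(K₂−1)(1+ψ(K₁−1)) = 0
⇒ ψ = [z₁(K₁−1)+z₂(K₂−1)] / [−(K₁−1)(K₂−1)] = 0.5143/0.7372 = 0.698
Compositions from xᵢ = zᵢ/(1+ψ(Kᵢ−1)), yᵢ = Kᵢxᵢ:
  A: x = 0.344, y = 0.751
  B: x = 0.656, y = 0.249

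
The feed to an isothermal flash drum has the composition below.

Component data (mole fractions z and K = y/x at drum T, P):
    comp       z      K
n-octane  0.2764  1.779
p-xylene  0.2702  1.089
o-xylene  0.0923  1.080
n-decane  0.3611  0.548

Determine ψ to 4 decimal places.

ψ = 0.3776

Iterate (Newton) starting at ψ = 0.33:
  ψ = 0.3300: g = 0.01001, g' = -0.2106 → ψ = 0.3775
  ψ = 0.3775: g = 0.00002, g' = -0.2100 → ψ = 0.3776
Converged at ψ = 0.3776.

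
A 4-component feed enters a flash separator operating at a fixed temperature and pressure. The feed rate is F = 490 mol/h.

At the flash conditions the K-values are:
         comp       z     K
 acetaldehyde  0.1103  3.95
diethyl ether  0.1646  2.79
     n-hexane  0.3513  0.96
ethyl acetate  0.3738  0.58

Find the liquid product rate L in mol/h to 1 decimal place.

L = 146.8 mol/h

Rachford–Rice: g(ψ) = Σ zᵢ(Kᵢ−1)/(1+ψ(Kᵢ−1)) = 0.
Check two-phase: ΣzᵢKᵢ = 1.4490 > 1 and Σzᵢ/Kᵢ = 1.0973 > 1, so g(0) = 0.4490 > 0 and g(1) = -0.0973 < 0.
Iterate (Newton) starting at ψ = 0.5:
  ψ = 0.5000: g = 0.07388, g' = -0.4098 → ψ = 0.6803
  ψ = 0.6803: g = 0.00683, g' = -0.3432 → ψ = 0.7002
  ψ = 0.7002: g = 0.00004, g' = -0.3389 → ψ = 0.7003
Converged at ψ = 0.7003.
Then V = ψ·F = 0.7003·490 = 343.2 mol/h and L = F − V = 146.8 mol/h.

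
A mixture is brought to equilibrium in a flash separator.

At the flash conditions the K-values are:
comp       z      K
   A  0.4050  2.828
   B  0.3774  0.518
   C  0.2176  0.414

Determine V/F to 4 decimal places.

V/F = 0.4511

Material balance + equilibrium reduce to Σ zᵢ(Kᵢ−1)/(1+V/F(Kᵢ−1)) = 0.
Feasibility: ΣzᵢKᵢ = 1.4309, Σzᵢ/Kᵢ = 1.3974 — both > 1, two phases present.
Iterate (Newton) starting at V/F = 0.48:
  V/F = 0.4800: g = -0.01974, g' = -0.6770 → V/F = 0.4508
  V/F = 0.4508: g = 0.00015, g' = -0.6879 → V/F = 0.4511
Converged at V/F = 0.4511.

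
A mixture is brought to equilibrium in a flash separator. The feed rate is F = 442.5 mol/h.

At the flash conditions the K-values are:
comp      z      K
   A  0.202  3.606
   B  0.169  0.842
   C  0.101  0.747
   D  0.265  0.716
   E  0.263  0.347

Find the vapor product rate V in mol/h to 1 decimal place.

V = 96.8 mol/h

Rachford–Rice: g(β) = Σ zᵢ(Kᵢ−1)/(1+β(Kᵢ−1)) = 0.
Check two-phase: ΣzᵢKᵢ = 1.227 > 1 and Σzᵢ/Kᵢ = 1.520 > 1, so g(0) = 0.227 > 0 and g(1) = -0.520 < 0.
Newton iteration, β⁰ = 0.35:
  β = 0.350: g = -0.0872, g' = -0.603 → β = 0.205
  β = 0.205: g = 0.0101, g' = -0.768 → β = 0.219
Converged at β = 0.219.
Then V = β·F = 0.2187·442.5 = 96.8 mol/h and L = F − V = 345.7 mol/h.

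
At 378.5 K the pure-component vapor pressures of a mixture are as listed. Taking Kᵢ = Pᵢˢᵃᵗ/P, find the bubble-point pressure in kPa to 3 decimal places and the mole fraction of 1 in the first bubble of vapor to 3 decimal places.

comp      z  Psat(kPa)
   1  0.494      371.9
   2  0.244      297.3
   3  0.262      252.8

At the bubble point ψ → 0, so ΣzᵢKᵢ = 1 with Kᵢ = Pᵢˢᵃᵗ/P ⇒ P = ΣzᵢPᵢˢᵃᵗ.
P = 0.494·371.9 + 0.244·297.3 + 0.262·252.8 = 322.493 kPa
yᵢ = zᵢPᵢˢᵃᵗ/P ⇒ y_1 = 0.494·371.9/322.493 = 0.570

Pbub = 322.493 kPa, y_1 = 0.570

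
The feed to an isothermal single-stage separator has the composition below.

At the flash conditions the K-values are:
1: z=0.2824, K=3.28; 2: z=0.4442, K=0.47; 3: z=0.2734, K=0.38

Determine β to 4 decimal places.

Material balance + equilibrium reduce to Σ zᵢ(Kᵢ−1)/(1+β(Kᵢ−1)) = 0.
Feasibility: ΣzᵢKᵢ = 1.2389, Σzᵢ/Kᵢ = 1.7507 — both > 1, two phases present.
Iterate (Newton) starting at β = 0.39:
  β = 0.3900: g = -0.17952, g' = -0.7924 → β = 0.1635
  β = 0.1635: g = 0.02269, g' = -1.0588 → β = 0.1849
  β = 0.1849: g = 0.00049, g' = -1.0139 → β = 0.1854
Converged at β = 0.1854.

β = 0.1854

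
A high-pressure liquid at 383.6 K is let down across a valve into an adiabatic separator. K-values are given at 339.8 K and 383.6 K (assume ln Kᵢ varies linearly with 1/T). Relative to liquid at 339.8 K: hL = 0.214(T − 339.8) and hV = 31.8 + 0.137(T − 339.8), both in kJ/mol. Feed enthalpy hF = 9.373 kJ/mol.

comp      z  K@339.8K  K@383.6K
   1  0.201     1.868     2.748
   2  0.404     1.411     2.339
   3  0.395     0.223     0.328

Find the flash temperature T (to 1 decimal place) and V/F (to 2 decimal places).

T = 348.2 K, V/F = 0.24

Adiabatic flash: solve Rachford–Rice at each trial T, then check hF = ψ·hV(T) + (1−ψ)·hL(T).
  T = 339.8 K: K = (1.868, 1.411, 0.223), RR gives ψ = 0.073, H_out = 2.315 kJ/mol
  T = 383.6 K: K = (2.748, 2.339, 0.328), RR gives ψ = 0.630, H_out = 27.293 kJ/mol
  T = 361.7 K: K = (2.292, 1.845, 0.274), RR gives ψ = 0.430, H_out = 17.638 kJ/mol
  T = 350.8 K: K = (2.077, 1.621, 0.248), RR gives ψ = 0.286, H_out = 11.211 kJ/mol
  T = 345.3 K: K = (1.971, 1.514, 0.235), RR gives ψ = 0.191, H_out = 7.176 kJ/mol
  T = 348.1 K: K = (2.025, 1.568, 0.242), RR gives ψ = 0.242, H_out = 9.316 kJ/mol
  T = 349.5 K: K = (2.052, 1.595, 0.245), RR gives ψ = 0.265, H_out = 10.317 kJ/mol
Linear interpolation between T = 348.1 (H_out = 9.316) and T = 349.5 (H_out = 10.317) on hF = 9.373 gives T ≈ 348.2 K, at which ψ = 0.24.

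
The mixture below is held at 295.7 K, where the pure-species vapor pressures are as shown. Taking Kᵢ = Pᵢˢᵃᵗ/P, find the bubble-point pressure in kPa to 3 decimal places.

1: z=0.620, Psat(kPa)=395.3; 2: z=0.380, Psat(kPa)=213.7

At the bubble point ψ → 0, so ΣzᵢKᵢ = 1 with Kᵢ = Pᵢˢᵃᵗ/P ⇒ P = ΣzᵢPᵢˢᵃᵗ.
P = 0.620·395.3 + 0.380·213.7 = 326.292 kPa

Pbub = 326.292 kPa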